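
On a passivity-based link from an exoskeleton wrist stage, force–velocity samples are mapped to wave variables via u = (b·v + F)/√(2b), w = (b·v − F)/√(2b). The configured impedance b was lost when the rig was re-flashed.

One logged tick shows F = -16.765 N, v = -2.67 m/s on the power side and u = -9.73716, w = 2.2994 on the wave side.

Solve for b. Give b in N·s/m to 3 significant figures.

u + w = -7.43776;  u + w = √(2b)·v, so √(2b) = -7.43776/(-2.67) = 2.78568.
b = (√(2b))²/2 = 7.76000/2 = 3.88000.
(Check via u − w = 2F/√(2b): u − w = -12.03656, 2F/√(2b) = -12.03657.)

b = 3.88 N·s/m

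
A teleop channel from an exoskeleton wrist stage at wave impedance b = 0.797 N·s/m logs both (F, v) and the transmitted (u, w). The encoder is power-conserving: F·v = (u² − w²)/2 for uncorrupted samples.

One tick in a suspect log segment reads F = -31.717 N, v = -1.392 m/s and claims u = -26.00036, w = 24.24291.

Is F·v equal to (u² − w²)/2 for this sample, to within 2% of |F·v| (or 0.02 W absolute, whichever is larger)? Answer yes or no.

F·v = (-31.717)×(-1.392) = 44.1501 W.
(u² − w²)/2 = (676.0187 − 587.7187)/2 = 44.1500 W.
|Δ| = 0.0000;  2% of max(1, |F·v|) = 0.8830.

yes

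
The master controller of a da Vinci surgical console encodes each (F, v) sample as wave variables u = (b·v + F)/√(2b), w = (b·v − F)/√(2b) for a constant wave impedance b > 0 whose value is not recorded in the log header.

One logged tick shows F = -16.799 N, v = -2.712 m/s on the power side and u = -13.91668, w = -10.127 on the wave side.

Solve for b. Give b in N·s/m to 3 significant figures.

u + w = -24.04368;  u + w = √(2b)·v, so √(2b) = -24.04368/(-2.712) = 8.86566.
b = (√(2b))²/2 = 78.59999/2 = 39.30000.
(Check via u − w = 2F/√(2b): u − w = -3.78968, 2F/√(2b) = -3.78968.)

b = 39.3 N·s/m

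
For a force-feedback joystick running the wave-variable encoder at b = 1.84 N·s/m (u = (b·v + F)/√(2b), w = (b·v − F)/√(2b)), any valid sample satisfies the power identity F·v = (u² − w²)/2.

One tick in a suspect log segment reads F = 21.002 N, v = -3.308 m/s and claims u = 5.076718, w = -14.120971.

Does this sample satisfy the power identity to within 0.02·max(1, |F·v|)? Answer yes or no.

F·v = 21.002×(-3.308) = -69.474616 W.
(u² − w²)/2 = (25.773066 − 199.401822)/2 = -86.814378 W.
|Δ| = 17.339762;  2% of max(1, |F·v|) = 1.389492.

no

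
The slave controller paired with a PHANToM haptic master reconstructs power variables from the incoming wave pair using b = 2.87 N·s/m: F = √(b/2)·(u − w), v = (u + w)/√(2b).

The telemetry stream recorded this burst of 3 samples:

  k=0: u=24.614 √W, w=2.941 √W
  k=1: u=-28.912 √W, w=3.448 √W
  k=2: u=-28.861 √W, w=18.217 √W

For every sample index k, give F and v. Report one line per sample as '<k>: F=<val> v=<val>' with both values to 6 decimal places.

0: F=25.962409 v=11.501235
1: F=-38.764525 v=-10.628468
2: F=-56.395436 v=-4.442720

k=0: u−w=21.673000, u+w=27.555000; √(b/2)=1.197915, √(2b)=2.395830; F=1.197915×21.673=25.962409, v=27.555000/2.395830=11.501235
k=1: u−w=-32.360000, u+w=-25.464000; √(b/2)=1.197915, √(2b)=2.395830; F=1.197915×(-32.36)=-38.764525, v=-25.464000/2.395830=-10.628468
k=2: u−w=-47.078000, u+w=-10.644000; √(b/2)=1.197915, √(2b)=2.395830; F=1.197915×(-47.078)=-56.395436, v=-10.644000/2.395830=-4.442720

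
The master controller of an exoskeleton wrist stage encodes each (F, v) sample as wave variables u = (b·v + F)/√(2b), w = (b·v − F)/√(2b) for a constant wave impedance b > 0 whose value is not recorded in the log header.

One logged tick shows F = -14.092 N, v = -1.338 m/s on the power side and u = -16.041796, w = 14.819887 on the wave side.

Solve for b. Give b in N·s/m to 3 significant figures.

b = 0.417 N·s/m

u + w = -1.221909;  u + w = √(2b)·v, so √(2b) = -1.221909/(-1.338) = 0.913235.
b = (√(2b))²/2 = 0.833999/2 = 0.416999.
(Check via u − w = 2F/√(2b): u − w = -30.861683, 2F/√(2b) = -30.861702.)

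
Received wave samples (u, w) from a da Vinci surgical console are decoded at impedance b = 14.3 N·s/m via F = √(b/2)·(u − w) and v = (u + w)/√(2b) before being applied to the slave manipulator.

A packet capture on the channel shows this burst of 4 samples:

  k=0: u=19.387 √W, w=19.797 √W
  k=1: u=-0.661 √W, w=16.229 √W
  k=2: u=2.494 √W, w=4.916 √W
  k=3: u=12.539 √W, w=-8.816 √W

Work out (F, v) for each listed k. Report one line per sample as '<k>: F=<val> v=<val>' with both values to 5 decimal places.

0: F=-1.09632 v=7.32699
1: F=-45.16299 v=2.91105
2: F=-6.47630 v=1.38559
3: F=57.10217 v=0.69616

k=0: u−w=-0.41000, u+w=39.18400; √(b/2)=2.67395, √(2b)=5.34790; F=2.67395×(-0.41)=-1.09632, v=39.18400/5.34790=7.32699
k=1: u−w=-16.89000, u+w=15.56800; √(b/2)=2.67395, √(2b)=5.34790; F=2.67395×(-16.89)=-45.16299, v=15.56800/5.34790=2.91105
k=2: u−w=-2.42200, u+w=7.41000; √(b/2)=2.67395, √(2b)=5.34790; F=2.67395×(-2.422)=-6.47630, v=7.41000/5.34790=1.38559
k=3: u−w=21.35500, u+w=3.72300; √(b/2)=2.67395, √(2b)=5.34790; F=2.67395×21.355=57.10217, v=3.72300/5.34790=0.69616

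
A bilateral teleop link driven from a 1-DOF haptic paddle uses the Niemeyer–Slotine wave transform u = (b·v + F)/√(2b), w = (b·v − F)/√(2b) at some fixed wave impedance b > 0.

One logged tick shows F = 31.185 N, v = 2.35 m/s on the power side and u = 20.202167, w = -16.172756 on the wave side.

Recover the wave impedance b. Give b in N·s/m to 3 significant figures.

b = 1.47 N·s/m

u + w = 4.029411;  u + w = √(2b)·v, so √(2b) = 4.029411/2.35 = 1.714643.
b = (√(2b))²/2 = 2.940001/2 = 1.470000.
(Check via u − w = 2F/√(2b): u − w = 36.374923, 2F/√(2b) = 36.374919.)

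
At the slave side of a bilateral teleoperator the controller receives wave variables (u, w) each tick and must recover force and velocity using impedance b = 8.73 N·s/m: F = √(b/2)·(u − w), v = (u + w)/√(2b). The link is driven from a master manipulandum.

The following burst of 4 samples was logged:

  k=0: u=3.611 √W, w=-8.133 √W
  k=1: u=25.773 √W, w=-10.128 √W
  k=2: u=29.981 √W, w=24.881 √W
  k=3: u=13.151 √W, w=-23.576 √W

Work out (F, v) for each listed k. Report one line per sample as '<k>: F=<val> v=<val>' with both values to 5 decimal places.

k=0: u−w=11.74400, u+w=-4.52200; √(b/2)=2.08926, √(2b)=4.17852; F=2.08926×11.744=24.53625, v=-4.52200/4.17852=-1.08220
k=1: u−w=35.90100, u+w=15.64500; √(b/2)=2.08926, √(2b)=4.17852; F=2.08926×35.901=75.00646, v=15.64500/4.17852=3.74415
k=2: u−w=5.10000, u+w=54.86200; √(b/2)=2.08926, √(2b)=4.17852; F=2.08926×5.1=10.65522, v=54.86200/4.17852=13.12954
k=3: u−w=36.72700, u+w=-10.42500; √(b/2)=2.08926, √(2b)=4.17852; F=2.08926×36.727=76.73219, v=-10.42500/4.17852=-2.49490

0: F=24.53625 v=-1.08220
1: F=75.00646 v=3.74415
2: F=10.65522 v=13.12954
3: F=76.73219 v=-2.49490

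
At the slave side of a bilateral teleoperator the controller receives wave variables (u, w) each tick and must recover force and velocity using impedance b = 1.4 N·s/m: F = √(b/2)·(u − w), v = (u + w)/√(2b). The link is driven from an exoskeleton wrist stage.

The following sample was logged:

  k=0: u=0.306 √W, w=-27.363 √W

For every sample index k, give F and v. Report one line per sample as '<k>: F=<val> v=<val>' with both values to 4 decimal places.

0: F=23.1495 v=-16.1697

k=0: u−w=27.6690, u+w=-27.0570; √(b/2)=0.8367, √(2b)=1.6733; F=0.8367×27.669=23.1495, v=-27.0570/1.6733=-16.1697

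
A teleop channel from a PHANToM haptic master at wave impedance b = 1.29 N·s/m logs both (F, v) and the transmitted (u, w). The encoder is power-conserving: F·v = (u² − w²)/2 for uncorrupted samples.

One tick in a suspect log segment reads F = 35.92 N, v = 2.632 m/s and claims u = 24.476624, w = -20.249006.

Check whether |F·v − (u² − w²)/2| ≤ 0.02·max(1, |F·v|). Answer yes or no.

yes

F·v = 35.92×2.632 = 94.541440 W.
(u² − w²)/2 = (599.105122 − 410.022244)/2 = 94.541439 W.
|Δ| = 0.000001;  2% of max(1, |F·v|) = 1.890829.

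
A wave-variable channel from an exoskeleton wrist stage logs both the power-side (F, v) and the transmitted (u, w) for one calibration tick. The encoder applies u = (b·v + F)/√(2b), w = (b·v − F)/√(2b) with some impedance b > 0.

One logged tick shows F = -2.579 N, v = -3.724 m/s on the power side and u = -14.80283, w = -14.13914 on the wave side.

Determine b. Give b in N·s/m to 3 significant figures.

b = 30.2 N·s/m

u + w = -28.9420;  u + w = √(2b)·v, so √(2b) = -28.9420/(-3.724) = 7.7717.
b = (√(2b))²/2 = 60.4000/2 = 30.2000.
(Check via u − w = 2F/√(2b): u − w = -0.6637, 2F/√(2b) = -0.6637.)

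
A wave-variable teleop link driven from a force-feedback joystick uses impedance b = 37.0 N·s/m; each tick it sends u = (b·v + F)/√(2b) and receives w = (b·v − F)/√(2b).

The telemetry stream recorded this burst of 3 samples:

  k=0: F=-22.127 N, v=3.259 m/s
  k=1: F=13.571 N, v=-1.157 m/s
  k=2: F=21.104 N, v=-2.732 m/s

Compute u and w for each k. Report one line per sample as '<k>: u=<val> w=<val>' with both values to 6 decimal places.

k=0: b·v=37.0×3.259=120.583000; √(2b)=8.602325; u=(120.583000+(-22.127))/8.602325=11.445278, w=(120.583000−(-22.127))/8.602325=16.589701
k=1: b·v=37.0×(-1.157)=-42.809000; √(2b)=8.602325; u=(-42.809000+13.571)/8.602325=-3.398848, w=(-42.809000−13.571)/8.602325=-6.554042
k=2: b·v=37.0×(-2.732)=-101.084000; √(2b)=8.602325; u=(-101.084000+21.104)/8.602325=-9.297486, w=(-101.084000−21.104)/8.602325=-14.204066

0: u=11.445278 w=16.589701
1: u=-3.398848 w=-6.554042
2: u=-9.297486 w=-14.204066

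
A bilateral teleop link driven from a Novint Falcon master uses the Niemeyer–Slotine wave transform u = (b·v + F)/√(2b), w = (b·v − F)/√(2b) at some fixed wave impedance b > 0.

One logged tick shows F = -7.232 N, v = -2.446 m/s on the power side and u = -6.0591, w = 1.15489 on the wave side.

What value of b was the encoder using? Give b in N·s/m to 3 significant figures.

b = 2.01 N·s/m

u + w = -4.9042;  u + w = √(2b)·v, so √(2b) = -4.9042/(-2.446) = 2.0050.
b = (√(2b))²/2 = 4.0200/2 = 2.0100.
(Check via u − w = 2F/√(2b): u − w = -7.2140, 2F/√(2b) = -7.2140.)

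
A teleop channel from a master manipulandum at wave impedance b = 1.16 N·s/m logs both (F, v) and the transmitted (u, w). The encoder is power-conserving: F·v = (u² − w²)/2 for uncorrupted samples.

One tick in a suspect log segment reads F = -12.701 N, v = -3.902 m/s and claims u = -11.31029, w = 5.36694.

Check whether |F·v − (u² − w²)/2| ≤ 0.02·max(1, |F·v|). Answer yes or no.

yes

F·v = (-12.701)×(-3.902) = 49.559302 W.
(u² − w²)/2 = (127.922660 − 28.804045)/2 = 49.559307 W.
|Δ| = 0.000005;  2% of max(1, |F·v|) = 0.991186.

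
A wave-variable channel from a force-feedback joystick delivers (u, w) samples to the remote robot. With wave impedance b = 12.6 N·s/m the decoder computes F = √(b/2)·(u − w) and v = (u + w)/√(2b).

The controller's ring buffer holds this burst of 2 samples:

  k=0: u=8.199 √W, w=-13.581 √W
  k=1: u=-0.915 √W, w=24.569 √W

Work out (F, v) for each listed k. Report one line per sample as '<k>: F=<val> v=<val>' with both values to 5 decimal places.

0: F=54.66737 v=-1.07212
1: F=-63.96433 v=4.71199

k=0: u−w=21.78000, u+w=-5.38200; √(b/2)=2.50998, √(2b)=5.01996; F=2.50998×21.78=54.66737, v=-5.38200/5.01996=-1.07212
k=1: u−w=-25.48400, u+w=23.65400; √(b/2)=2.50998, √(2b)=5.01996; F=2.50998×(-25.484)=-63.96433, v=23.65400/5.01996=4.71199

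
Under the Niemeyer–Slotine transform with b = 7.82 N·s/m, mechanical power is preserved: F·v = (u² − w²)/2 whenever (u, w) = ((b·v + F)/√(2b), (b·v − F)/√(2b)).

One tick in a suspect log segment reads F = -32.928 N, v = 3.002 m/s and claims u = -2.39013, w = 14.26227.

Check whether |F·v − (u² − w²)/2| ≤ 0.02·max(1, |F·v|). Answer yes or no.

F·v = (-32.928)×3.002 = -98.84986 W.
(u² − w²)/2 = (5.71272 − 203.41235)/2 = -98.84981 W.
|Δ| = 0.00004;  2% of max(1, |F·v|) = 1.97700.

yes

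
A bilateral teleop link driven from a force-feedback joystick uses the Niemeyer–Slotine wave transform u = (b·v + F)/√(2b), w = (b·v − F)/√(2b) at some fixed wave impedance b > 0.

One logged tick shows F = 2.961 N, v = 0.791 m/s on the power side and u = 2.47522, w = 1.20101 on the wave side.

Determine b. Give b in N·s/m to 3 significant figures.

b = 10.8 N·s/m

u + w = 3.6762;  u + w = √(2b)·v, so √(2b) = 3.6762/0.791 = 4.6476.
b = (√(2b))²/2 = 21.5999/2 = 10.8000.
(Check via u − w = 2F/√(2b): u − w = 1.2742, 2F/√(2b) = 1.2742.)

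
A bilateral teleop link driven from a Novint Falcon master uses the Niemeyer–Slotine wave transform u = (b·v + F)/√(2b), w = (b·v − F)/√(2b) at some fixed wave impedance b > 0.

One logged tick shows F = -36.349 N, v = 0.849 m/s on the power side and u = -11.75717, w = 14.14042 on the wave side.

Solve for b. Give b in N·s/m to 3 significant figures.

b = 3.94 N·s/m

u + w = 2.38325;  u + w = √(2b)·v, so √(2b) = 2.38325/0.849 = 2.80713.
b = (√(2b))²/2 = 7.87996/2 = 3.93998.
(Check via u − w = 2F/√(2b): u − w = -25.89759, 2F/√(2b) = -25.89766.)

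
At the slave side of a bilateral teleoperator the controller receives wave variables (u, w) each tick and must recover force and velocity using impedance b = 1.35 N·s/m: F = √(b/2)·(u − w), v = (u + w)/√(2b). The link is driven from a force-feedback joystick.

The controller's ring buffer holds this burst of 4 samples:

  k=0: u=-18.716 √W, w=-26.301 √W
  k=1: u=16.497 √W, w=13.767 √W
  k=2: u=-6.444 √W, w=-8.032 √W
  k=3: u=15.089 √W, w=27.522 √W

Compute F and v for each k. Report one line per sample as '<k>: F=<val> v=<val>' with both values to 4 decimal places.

k=0: u−w=7.5850, u+w=-45.0170; √(b/2)=0.8216, √(2b)=1.6432; F=0.8216×7.585=6.2317, v=-45.0170/1.6432=-27.3965
k=1: u−w=2.7300, u+w=30.2640; √(b/2)=0.8216, √(2b)=1.6432; F=0.8216×2.73=2.2429, v=30.2640/1.6432=18.4181
k=2: u−w=1.5880, u+w=-14.4760; √(b/2)=0.8216, √(2b)=1.6432; F=0.8216×1.588=1.3047, v=-14.4760/1.6432=-8.8098
k=3: u−w=-12.4330, u+w=42.6110; √(b/2)=0.8216, √(2b)=1.6432; F=0.8216×(-12.433)=-10.2148, v=42.6110/1.6432=25.9322

0: F=6.2317 v=-27.3965
1: F=2.2429 v=18.4181
2: F=1.3047 v=-8.8098
3: F=-10.2148 v=25.9322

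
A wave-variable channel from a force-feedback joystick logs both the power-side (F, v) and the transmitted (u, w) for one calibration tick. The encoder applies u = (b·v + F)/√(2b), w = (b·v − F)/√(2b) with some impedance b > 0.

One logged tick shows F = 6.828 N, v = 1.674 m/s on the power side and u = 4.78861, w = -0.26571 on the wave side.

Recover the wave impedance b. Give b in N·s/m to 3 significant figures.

u + w = 4.52290;  u + w = √(2b)·v, so √(2b) = 4.52290/1.674 = 2.70185.
b = (√(2b))²/2 = 7.30000/2 = 3.65000.
(Check via u − w = 2F/√(2b): u − w = 5.05432, 2F/√(2b) = 5.05431.)

b = 3.65 N·s/m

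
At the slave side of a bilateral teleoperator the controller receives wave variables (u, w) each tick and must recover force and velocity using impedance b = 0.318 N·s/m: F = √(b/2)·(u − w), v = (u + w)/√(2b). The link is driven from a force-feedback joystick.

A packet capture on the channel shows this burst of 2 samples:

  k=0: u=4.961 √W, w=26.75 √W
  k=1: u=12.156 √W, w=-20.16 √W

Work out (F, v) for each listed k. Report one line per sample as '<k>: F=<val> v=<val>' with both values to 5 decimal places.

k=0: u−w=-21.78900, u+w=31.71100; √(b/2)=0.39875, √(2b)=0.79750; F=0.39875×(-21.789)=-8.68832, v=31.71100/0.79750=39.76320
k=1: u−w=32.31600, u+w=-8.00400; √(b/2)=0.39875, √(2b)=0.79750; F=0.39875×32.316=12.88594, v=-8.00400/0.79750=-10.03641

0: F=-8.68832 v=39.76320
1: F=12.88594 v=-10.03641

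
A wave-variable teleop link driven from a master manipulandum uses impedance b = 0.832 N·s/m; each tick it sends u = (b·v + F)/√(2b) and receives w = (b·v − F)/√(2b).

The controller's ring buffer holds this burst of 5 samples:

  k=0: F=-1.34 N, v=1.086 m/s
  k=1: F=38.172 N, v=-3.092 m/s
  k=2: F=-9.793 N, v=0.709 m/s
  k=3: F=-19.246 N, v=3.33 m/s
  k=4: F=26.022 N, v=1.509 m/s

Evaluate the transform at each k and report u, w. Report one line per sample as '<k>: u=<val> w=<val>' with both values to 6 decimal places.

0: u=-0.338342 w=1.739240
1: u=27.597307 w=-31.585867
2: u=-7.134410 w=8.048992
3: u=-12.772043 w=17.067614
4: u=21.145975 w=-19.199423

k=0: b·v=0.832×1.086=0.903552; √(2b)=1.289961; u=(0.903552+(-1.34))/1.289961=-0.338342, w=(0.903552−(-1.34))/1.289961=1.739240
k=1: b·v=0.832×(-3.092)=-2.572544; √(2b)=1.289961; u=(-2.572544+38.172)/1.289961=27.597307, w=(-2.572544−38.172)/1.289961=-31.585867
k=2: b·v=0.832×0.709=0.589888; √(2b)=1.289961; u=(0.589888+(-9.793))/1.289961=-7.134410, w=(0.589888−(-9.793))/1.289961=8.048992
k=3: b·v=0.832×3.33=2.770560; √(2b)=1.289961; u=(2.770560+(-19.246))/1.289961=-12.772043, w=(2.770560−(-19.246))/1.289961=17.067614
k=4: b·v=0.832×1.509=1.255488; √(2b)=1.289961; u=(1.255488+26.022)/1.289961=21.145975, w=(1.255488−26.022)/1.289961=-19.199423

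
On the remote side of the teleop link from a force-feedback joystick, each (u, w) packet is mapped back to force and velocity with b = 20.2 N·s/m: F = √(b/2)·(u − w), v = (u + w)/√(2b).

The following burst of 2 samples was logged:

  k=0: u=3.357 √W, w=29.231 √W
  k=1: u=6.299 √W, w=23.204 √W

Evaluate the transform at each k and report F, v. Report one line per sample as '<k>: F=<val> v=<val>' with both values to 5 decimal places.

0: F=-82.22886 v=5.12704
1: F=-53.72493 v=4.64168

k=0: u−w=-25.87400, u+w=32.58800; √(b/2)=3.17805, √(2b)=6.35610; F=3.17805×(-25.874)=-82.22886, v=32.58800/6.35610=5.12704
k=1: u−w=-16.90500, u+w=29.50300; √(b/2)=3.17805, √(2b)=6.35610; F=3.17805×(-16.905)=-53.72493, v=29.50300/6.35610=4.64168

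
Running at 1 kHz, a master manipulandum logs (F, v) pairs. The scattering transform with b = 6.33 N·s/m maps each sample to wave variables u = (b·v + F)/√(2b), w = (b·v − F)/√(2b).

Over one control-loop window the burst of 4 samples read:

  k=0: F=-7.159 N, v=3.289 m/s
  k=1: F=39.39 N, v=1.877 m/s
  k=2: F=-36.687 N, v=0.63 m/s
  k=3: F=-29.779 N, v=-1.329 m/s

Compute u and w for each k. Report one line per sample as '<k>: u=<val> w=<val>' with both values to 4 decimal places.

k=0: b·v=6.33×3.289=20.8194; √(2b)=3.5581; u=(20.8194+(-7.159))/3.5581=3.8392, w=(20.8194−(-7.159))/3.5581=7.8633
k=1: b·v=6.33×1.877=11.8814; √(2b)=3.5581; u=(11.8814+39.39)/3.5581=14.4098, w=(11.8814−39.39)/3.5581=-7.7313
k=2: b·v=6.33×0.63=3.9879; √(2b)=3.5581; u=(3.9879+(-36.687))/3.5581=-9.1901, w=(3.9879−(-36.687))/3.5581=11.4317
k=3: b·v=6.33×(-1.329)=-8.4126; √(2b)=3.5581; u=(-8.4126+(-29.779))/3.5581=-10.7337, w=(-8.4126−(-29.779))/3.5581=6.0050

0: u=3.8392 w=7.8633
1: u=14.4098 w=-7.7313
2: u=-9.1901 w=11.4317
3: u=-10.7337 w=6.0050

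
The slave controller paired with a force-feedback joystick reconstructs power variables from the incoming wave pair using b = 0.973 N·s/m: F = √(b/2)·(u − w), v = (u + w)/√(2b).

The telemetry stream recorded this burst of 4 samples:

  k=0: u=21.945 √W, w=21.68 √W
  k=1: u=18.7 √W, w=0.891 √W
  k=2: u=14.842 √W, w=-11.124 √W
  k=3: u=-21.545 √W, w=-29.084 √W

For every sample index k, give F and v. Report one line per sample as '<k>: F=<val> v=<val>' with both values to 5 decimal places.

0: F=0.18484 v=31.27260
1: F=12.42170 v=14.04382
2: F=18.11117 v=2.66525
3: F=5.25842 v=-36.29342

k=0: u−w=0.26500, u+w=43.62500; √(b/2)=0.69750, √(2b)=1.39499; F=0.69750×0.265=0.18484, v=43.62500/1.39499=31.27260
k=1: u−w=17.80900, u+w=19.59100; √(b/2)=0.69750, √(2b)=1.39499; F=0.69750×17.809=12.42170, v=19.59100/1.39499=14.04382
k=2: u−w=25.96600, u+w=3.71800; √(b/2)=0.69750, √(2b)=1.39499; F=0.69750×25.966=18.11117, v=3.71800/1.39499=2.66525
k=3: u−w=7.53900, u+w=-50.62900; √(b/2)=0.69750, √(2b)=1.39499; F=0.69750×7.539=5.25842, v=-50.62900/1.39499=-36.29342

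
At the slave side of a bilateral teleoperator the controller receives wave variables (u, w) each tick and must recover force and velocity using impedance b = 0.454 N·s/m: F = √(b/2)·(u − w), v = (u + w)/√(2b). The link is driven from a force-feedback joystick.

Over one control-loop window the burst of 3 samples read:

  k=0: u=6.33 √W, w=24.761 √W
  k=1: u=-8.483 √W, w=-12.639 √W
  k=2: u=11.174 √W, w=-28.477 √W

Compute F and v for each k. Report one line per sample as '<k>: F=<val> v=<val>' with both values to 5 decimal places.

k=0: u−w=-18.43100, u+w=31.09100; √(b/2)=0.47645, √(2b)=0.95289; F=0.47645×(-18.431)=-8.78136, v=31.09100/0.95289=32.62810
k=1: u−w=4.15600, u+w=-21.12200; √(b/2)=0.47645, √(2b)=0.95289; F=0.47645×4.156=1.98011, v=-21.12200/0.95289=-22.16624
k=2: u−w=39.65100, u+w=-17.30300; √(b/2)=0.47645, √(2b)=0.95289; F=0.47645×39.651=18.89153, v=-17.30300/0.95289=-18.15844

0: F=-8.78136 v=32.62810
1: F=1.98011 v=-22.16624
2: F=18.89153 v=-18.15844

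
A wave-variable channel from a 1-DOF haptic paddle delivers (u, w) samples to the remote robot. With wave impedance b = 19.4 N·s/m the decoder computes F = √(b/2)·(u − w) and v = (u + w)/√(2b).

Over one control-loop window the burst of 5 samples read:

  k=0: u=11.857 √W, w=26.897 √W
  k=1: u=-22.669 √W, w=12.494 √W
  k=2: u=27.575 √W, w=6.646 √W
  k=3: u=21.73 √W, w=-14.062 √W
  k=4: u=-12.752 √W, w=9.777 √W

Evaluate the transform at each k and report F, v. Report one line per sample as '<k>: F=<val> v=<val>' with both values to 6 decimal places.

0: F=-46.841814 v=6.221580
1: F=-109.514541 v=-1.633498
2: F=65.183000 v=5.493850
3: F=111.473550 v=1.231023
4: F=-70.166172 v=-0.477607

k=0: u−w=-15.040000, u+w=38.754000; √(b/2)=3.114482, √(2b)=6.228965; F=3.114482×(-15.04)=-46.841814, v=38.754000/6.228965=6.221580
k=1: u−w=-35.163000, u+w=-10.175000; √(b/2)=3.114482, √(2b)=6.228965; F=3.114482×(-35.163)=-109.514541, v=-10.175000/6.228965=-1.633498
k=2: u−w=20.929000, u+w=34.221000; √(b/2)=3.114482, √(2b)=6.228965; F=3.114482×20.929=65.183000, v=34.221000/6.228965=5.493850
k=3: u−w=35.792000, u+w=7.668000; √(b/2)=3.114482, √(2b)=6.228965; F=3.114482×35.792=111.473550, v=7.668000/6.228965=1.231023
k=4: u−w=-22.529000, u+w=-2.975000; √(b/2)=3.114482, √(2b)=6.228965; F=3.114482×(-22.529)=-70.166172, v=-2.975000/6.228965=-0.477607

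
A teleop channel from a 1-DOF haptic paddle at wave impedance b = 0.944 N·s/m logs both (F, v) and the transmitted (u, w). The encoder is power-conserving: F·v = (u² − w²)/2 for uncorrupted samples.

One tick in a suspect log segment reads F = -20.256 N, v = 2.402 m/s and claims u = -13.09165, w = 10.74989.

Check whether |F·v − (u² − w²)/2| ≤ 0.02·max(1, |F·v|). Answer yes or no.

no

F·v = (-20.256)×2.402 = -48.65491 W.
(u² − w²)/2 = (171.39130 − 115.56014)/2 = 27.91558 W.
|Δ| = 76.57049;  2% of max(1, |F·v|) = 0.97310.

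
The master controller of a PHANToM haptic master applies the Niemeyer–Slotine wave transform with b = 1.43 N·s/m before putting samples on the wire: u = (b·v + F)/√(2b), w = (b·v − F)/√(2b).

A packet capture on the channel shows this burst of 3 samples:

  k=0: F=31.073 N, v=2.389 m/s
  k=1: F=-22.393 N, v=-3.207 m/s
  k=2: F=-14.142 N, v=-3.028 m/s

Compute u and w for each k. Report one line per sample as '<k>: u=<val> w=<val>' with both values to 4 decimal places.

0: u=20.3939 w=-16.3538
1: u=-15.9530 w=10.5295
2: u=-10.9227 w=5.8019

k=0: b·v=1.43×2.389=3.4163; √(2b)=1.6912; u=(3.4163+31.073)/1.6912=20.3939, w=(3.4163−31.073)/1.6912=-16.3538
k=1: b·v=1.43×(-3.207)=-4.5860; √(2b)=1.6912; u=(-4.5860+(-22.393))/1.6912=-15.9530, w=(-4.5860−(-22.393))/1.6912=10.5295
k=2: b·v=1.43×(-3.028)=-4.3300; √(2b)=1.6912; u=(-4.3300+(-14.142))/1.6912=-10.9227, w=(-4.3300−(-14.142))/1.6912=5.8019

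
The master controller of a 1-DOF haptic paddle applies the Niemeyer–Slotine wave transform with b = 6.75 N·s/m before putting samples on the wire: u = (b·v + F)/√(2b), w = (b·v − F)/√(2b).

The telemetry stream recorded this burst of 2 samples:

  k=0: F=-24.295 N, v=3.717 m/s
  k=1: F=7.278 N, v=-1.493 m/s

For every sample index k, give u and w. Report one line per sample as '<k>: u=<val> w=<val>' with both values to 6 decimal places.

k=0: b·v=6.75×3.717=25.089750; √(2b)=3.674235; u=(25.089750+(-24.295))/3.674235=0.216304, w=(25.089750−(-24.295))/3.674235=13.440827
k=1: b·v=6.75×(-1.493)=-10.077750; √(2b)=3.674235; u=(-10.077750+7.278)/3.674235=-0.761995, w=(-10.077750−7.278)/3.674235=-4.723637

0: u=0.216304 w=13.440827
1: u=-0.761995 w=-4.723637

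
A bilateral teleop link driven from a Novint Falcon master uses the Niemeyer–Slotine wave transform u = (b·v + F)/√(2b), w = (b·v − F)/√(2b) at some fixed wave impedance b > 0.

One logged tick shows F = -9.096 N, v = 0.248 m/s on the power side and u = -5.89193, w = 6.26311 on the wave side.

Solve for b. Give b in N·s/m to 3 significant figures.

u + w = 0.3712;  u + w = √(2b)·v, so √(2b) = 0.3712/0.248 = 1.4967.
b = (√(2b))²/2 = 2.2401/2 = 1.1200.
(Check via u − w = 2F/√(2b): u − w = -12.1550, 2F/√(2b) = -12.1548.)

b = 1.12 N·s/m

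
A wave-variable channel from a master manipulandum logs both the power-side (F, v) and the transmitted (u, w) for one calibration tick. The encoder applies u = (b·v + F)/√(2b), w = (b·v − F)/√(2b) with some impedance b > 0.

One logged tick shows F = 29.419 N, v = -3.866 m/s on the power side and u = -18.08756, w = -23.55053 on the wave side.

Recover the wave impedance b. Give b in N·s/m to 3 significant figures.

u + w = -41.6381;  u + w = √(2b)·v, so √(2b) = -41.6381/(-3.866) = 10.7703.
b = (√(2b))²/2 = 116.0000/2 = 58.0000.
(Check via u − w = 2F/√(2b): u − w = 5.4630, 2F/√(2b) = 5.4630.)

b = 58 N·s/m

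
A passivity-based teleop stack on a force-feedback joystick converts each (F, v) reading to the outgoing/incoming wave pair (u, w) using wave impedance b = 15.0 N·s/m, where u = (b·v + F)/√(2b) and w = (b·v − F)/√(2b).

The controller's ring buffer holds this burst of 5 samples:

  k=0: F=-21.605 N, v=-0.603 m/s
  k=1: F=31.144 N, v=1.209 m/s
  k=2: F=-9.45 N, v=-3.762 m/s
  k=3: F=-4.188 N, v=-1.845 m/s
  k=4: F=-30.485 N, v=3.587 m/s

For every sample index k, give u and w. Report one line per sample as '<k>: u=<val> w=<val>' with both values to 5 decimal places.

0: u=-5.59590 w=2.29313
1: u=8.99707 w=-2.37511
2: u=-12.02799 w=-8.57734
3: u=-5.81736 w=-4.28812
4: u=4.25763 w=15.38918

k=0: b·v=15.0×(-0.603)=-9.04500; √(2b)=5.47723; u=(-9.04500+(-21.605))/5.47723=-5.59590, w=(-9.04500−(-21.605))/5.47723=2.29313
k=1: b·v=15.0×1.209=18.13500; √(2b)=5.47723; u=(18.13500+31.144)/5.47723=8.99707, w=(18.13500−31.144)/5.47723=-2.37511
k=2: b·v=15.0×(-3.762)=-56.43000; √(2b)=5.47723; u=(-56.43000+(-9.45))/5.47723=-12.02799, w=(-56.43000−(-9.45))/5.47723=-8.57734
k=3: b·v=15.0×(-1.845)=-27.67500; √(2b)=5.47723; u=(-27.67500+(-4.188))/5.47723=-5.81736, w=(-27.67500−(-4.188))/5.47723=-4.28812
k=4: b·v=15.0×3.587=53.80500; √(2b)=5.47723; u=(53.80500+(-30.485))/5.47723=4.25763, w=(53.80500−(-30.485))/5.47723=15.38918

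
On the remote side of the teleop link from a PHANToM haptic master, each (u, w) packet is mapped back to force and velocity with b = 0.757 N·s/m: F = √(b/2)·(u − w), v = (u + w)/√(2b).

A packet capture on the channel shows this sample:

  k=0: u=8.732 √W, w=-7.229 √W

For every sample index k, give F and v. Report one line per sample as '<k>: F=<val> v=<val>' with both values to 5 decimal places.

k=0: u−w=15.96100, u+w=1.50300; √(b/2)=0.61522, √(2b)=1.23045; F=0.61522×15.961=9.81958, v=1.50300/1.23045=1.22151

0: F=9.81958 v=1.22151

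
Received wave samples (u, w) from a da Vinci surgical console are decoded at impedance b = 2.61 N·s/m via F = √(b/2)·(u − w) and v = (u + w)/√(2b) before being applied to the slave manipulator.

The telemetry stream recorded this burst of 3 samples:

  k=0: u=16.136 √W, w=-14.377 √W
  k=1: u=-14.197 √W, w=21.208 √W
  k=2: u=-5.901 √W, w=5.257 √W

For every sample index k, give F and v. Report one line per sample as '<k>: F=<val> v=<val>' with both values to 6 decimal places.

k=0: u−w=30.513000, u+w=1.759000; √(b/2)=1.142366, √(2b)=2.284732; F=1.142366×30.513=34.857013, v=1.759000/2.284732=0.769893
k=1: u−w=-35.405000, u+w=7.011000; √(b/2)=1.142366, √(2b)=2.284732; F=1.142366×(-35.405)=-40.445467, v=7.011000/2.284732=3.068631
k=2: u−w=-11.158000, u+w=-0.644000; √(b/2)=1.142366, √(2b)=2.284732; F=1.142366×(-11.158)=-12.746519, v=-0.644000/2.284732=-0.281871

0: F=34.857013 v=0.769893
1: F=-40.445467 v=3.068631
2: F=-12.746519 v=-0.281871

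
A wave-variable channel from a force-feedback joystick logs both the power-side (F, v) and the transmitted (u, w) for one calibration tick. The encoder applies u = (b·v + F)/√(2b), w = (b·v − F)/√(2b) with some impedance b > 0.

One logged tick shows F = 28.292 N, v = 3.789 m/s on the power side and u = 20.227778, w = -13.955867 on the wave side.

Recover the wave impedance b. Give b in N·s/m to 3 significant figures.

b = 1.37 N·s/m

u + w = 6.271911;  u + w = √(2b)·v, so √(2b) = 6.271911/3.789 = 1.655295.
b = (√(2b))²/2 = 2.740000/2 = 1.370000.
(Check via u − w = 2F/√(2b): u − w = 34.183645, 2F/√(2b) = 34.183645.)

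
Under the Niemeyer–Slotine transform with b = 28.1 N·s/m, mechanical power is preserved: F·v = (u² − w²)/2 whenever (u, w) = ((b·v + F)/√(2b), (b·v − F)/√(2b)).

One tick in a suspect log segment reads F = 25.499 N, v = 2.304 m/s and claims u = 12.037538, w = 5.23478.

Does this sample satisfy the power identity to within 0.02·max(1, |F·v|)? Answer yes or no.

yes

F·v = 25.499×2.304 = 58.749696 W.
(u² − w²)/2 = (144.902321 − 27.402922)/2 = 58.749700 W.
|Δ| = 0.000004;  2% of max(1, |F·v|) = 1.174994.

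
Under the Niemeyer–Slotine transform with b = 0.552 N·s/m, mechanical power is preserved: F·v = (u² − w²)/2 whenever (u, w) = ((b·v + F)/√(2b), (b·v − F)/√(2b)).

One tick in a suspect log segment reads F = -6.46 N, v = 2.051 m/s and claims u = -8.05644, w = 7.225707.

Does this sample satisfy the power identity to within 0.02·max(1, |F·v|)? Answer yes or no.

no

F·v = (-6.46)×2.051 = -13.249460 W.
(u² − w²)/2 = (64.906225 − 52.210842)/2 = 6.347692 W.
|Δ| = 19.597152;  2% of max(1, |F·v|) = 0.264989.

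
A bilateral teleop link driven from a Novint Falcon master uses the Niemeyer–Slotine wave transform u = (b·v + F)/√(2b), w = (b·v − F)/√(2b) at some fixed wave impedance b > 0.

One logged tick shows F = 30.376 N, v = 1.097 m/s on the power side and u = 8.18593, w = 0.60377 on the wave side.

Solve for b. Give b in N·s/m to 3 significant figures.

b = 32.1 N·s/m

u + w = 8.78970;  u + w = √(2b)·v, so √(2b) = 8.78970/1.097 = 8.01249.
b = (√(2b))²/2 = 64.19997/2 = 32.09999.
(Check via u − w = 2F/√(2b): u − w = 7.58216, 2F/√(2b) = 7.58216.)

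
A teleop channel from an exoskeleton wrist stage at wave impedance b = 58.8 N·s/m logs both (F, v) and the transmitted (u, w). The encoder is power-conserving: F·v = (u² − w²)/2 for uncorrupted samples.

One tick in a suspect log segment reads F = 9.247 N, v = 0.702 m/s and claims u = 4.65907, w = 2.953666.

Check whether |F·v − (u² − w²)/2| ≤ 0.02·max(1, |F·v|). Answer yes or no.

yes

F·v = 9.247×0.702 = 6.491394 W.
(u² − w²)/2 = (21.706933 − 8.724143)/2 = 6.491395 W.
|Δ| = 0.000001;  2% of max(1, |F·v|) = 0.129828.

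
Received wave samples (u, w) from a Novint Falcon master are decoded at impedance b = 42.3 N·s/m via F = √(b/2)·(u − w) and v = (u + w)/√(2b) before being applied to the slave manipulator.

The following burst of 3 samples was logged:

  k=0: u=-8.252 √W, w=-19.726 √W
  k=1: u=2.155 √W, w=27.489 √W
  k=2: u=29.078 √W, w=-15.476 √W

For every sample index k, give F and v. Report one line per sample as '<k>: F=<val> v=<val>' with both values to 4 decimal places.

k=0: u−w=11.4740, u+w=-27.9780; √(b/2)=4.5989, √(2b)=9.1978; F=4.5989×11.474=52.7679, v=-27.9780/9.1978=-3.0418
k=1: u−w=-25.3340, u+w=29.6440; √(b/2)=4.5989, √(2b)=9.1978; F=4.5989×(-25.334)=-116.5089, v=29.6440/9.1978=3.2229
k=2: u−w=44.5540, u+w=13.6020; √(b/2)=4.5989, √(2b)=9.1978; F=4.5989×44.554=204.9000, v=13.6020/9.1978=1.4788

0: F=52.7679 v=-3.0418
1: F=-116.5089 v=3.2229
2: F=204.9000 v=1.4788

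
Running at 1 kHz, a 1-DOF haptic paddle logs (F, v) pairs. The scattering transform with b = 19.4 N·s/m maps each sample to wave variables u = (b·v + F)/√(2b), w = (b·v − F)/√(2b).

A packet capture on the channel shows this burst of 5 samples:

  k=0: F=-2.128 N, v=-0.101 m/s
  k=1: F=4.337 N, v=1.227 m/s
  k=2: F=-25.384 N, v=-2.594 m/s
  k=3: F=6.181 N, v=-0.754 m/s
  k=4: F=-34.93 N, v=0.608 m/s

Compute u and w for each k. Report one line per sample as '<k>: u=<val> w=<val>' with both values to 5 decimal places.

k=0: b·v=19.4×(-0.101)=-1.95940; √(2b)=6.22896; u=(-1.95940+(-2.128))/6.22896=-0.65619, w=(-1.95940−(-2.128))/6.22896=0.02707
k=1: b·v=19.4×1.227=23.80380; √(2b)=6.22896; u=(23.80380+4.337)/6.22896=4.51773, w=(23.80380−4.337)/6.22896=3.12521
k=2: b·v=19.4×(-2.594)=-50.32360; √(2b)=6.22896; u=(-50.32360+(-25.384))/6.22896=-12.15412, w=(-50.32360−(-25.384))/6.22896=-4.00381
k=3: b·v=19.4×(-0.754)=-14.62760; √(2b)=6.22896; u=(-14.62760+6.181)/6.22896=-1.35602, w=(-14.62760−6.181)/6.22896=-3.34062
k=4: b·v=19.4×0.608=11.79520; √(2b)=6.22896; u=(11.79520+(-34.93))/6.22896=-3.71407, w=(11.79520−(-34.93))/6.22896=7.50128

0: u=-0.65619 w=0.02707
1: u=4.51773 w=3.12521
2: u=-12.15412 w=-4.00381
3: u=-1.35602 w=-3.34062
4: u=-3.71407 w=7.50128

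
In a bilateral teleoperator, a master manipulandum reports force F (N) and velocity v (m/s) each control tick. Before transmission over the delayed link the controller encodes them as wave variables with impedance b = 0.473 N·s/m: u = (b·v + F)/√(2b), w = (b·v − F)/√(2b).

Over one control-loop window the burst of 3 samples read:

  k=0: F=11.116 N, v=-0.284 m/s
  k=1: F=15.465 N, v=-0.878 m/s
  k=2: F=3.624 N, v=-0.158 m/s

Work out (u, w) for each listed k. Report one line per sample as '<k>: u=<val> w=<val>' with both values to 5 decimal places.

k=0: b·v=0.473×(-0.284)=-0.13433; √(2b)=0.97263; u=(-0.13433+11.116)/0.97263=11.29075, w=(-0.13433−11.116)/0.97263=-11.56697
k=1: b·v=0.473×(-0.878)=-0.41529; √(2b)=0.97263; u=(-0.41529+15.465)/0.97263=15.47328, w=(-0.41529−15.465)/0.97263=-16.32725
k=2: b·v=0.473×(-0.158)=-0.07473; √(2b)=0.97263; u=(-0.07473+3.624)/0.97263=3.64916, w=(-0.07473−3.624)/0.97263=-3.80284

0: u=11.29075 w=-11.56697
1: u=15.47328 w=-16.32725
2: u=3.64916 w=-3.80284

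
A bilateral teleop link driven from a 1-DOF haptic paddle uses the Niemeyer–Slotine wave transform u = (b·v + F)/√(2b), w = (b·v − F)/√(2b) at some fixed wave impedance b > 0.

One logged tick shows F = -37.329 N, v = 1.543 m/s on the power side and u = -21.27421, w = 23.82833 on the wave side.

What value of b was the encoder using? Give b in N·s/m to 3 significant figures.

u + w = 2.5541;  u + w = √(2b)·v, so √(2b) = 2.5541/1.543 = 1.6553.
b = (√(2b))²/2 = 2.7400/2 = 1.3700.
(Check via u − w = 2F/√(2b): u − w = -45.1025, 2F/√(2b) = -45.1025.)

b = 1.37 N·s/m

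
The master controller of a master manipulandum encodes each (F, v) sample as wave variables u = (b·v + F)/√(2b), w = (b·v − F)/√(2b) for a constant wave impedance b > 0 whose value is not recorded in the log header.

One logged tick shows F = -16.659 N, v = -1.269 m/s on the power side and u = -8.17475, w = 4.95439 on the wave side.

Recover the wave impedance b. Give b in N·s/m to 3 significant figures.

b = 3.22 N·s/m

u + w = -3.2204;  u + w = √(2b)·v, so √(2b) = -3.2204/(-1.269) = 2.5377.
b = (√(2b))²/2 = 6.4400/2 = 3.2200.
(Check via u − w = 2F/√(2b): u − w = -13.1291, 2F/√(2b) = -13.1291.)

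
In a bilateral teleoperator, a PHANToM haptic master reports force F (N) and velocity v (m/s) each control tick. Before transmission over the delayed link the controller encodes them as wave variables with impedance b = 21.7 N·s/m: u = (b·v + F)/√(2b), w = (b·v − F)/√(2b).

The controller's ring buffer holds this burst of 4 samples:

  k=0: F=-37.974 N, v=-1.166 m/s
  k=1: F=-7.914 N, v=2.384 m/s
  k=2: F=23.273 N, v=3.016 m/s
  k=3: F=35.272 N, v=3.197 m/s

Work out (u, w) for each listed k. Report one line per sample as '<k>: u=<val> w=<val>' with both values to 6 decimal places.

0: u=-9.604959 w=1.923506
1: u=6.651439 w=9.054037
2: u=13.467210 w=6.401798
3: u=15.884791 w=5.176622

k=0: b·v=21.7×(-1.166)=-25.302200; √(2b)=6.587868; u=(-25.302200+(-37.974))/6.587868=-9.604959, w=(-25.302200−(-37.974))/6.587868=1.923506
k=1: b·v=21.7×2.384=51.732800; √(2b)=6.587868; u=(51.732800+(-7.914))/6.587868=6.651439, w=(51.732800−(-7.914))/6.587868=9.054037
k=2: b·v=21.7×3.016=65.447200; √(2b)=6.587868; u=(65.447200+23.273)/6.587868=13.467210, w=(65.447200−23.273)/6.587868=6.401798
k=3: b·v=21.7×3.197=69.374900; √(2b)=6.587868; u=(69.374900+35.272)/6.587868=15.884791, w=(69.374900−35.272)/6.587868=5.176622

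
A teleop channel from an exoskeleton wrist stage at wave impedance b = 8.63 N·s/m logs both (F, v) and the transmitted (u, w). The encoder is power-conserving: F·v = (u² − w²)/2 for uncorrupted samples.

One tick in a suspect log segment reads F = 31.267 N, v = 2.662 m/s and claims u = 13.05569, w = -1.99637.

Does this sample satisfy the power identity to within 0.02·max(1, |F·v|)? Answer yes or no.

yes

F·v = 31.267×2.662 = 83.2328 W.
(u² − w²)/2 = (170.4510 − 3.9855)/2 = 83.2328 W.
|Δ| = 0.0000;  2% of max(1, |F·v|) = 1.6647.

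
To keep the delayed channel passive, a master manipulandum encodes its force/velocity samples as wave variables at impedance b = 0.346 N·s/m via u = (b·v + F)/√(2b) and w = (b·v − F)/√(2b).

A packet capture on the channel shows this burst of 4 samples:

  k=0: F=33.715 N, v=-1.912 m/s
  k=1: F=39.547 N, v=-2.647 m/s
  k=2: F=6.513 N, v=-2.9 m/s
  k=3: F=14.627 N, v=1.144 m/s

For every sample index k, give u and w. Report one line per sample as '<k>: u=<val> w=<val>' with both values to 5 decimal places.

k=0: b·v=0.346×(-1.912)=-0.66155; √(2b)=0.83187; u=(-0.66155+33.715)/0.83187=39.73413, w=(-0.66155−33.715)/0.83187=-41.32466
k=1: b·v=0.346×(-2.647)=-0.91586; √(2b)=0.83187; u=(-0.91586+39.547)/0.83187=46.43917, w=(-0.91586−39.547)/0.83187=-48.64112
k=2: b·v=0.346×(-2.9)=-1.00340; √(2b)=0.83187; u=(-1.00340+6.513)/0.83187=6.62319, w=(-1.00340−6.513)/0.83187=-9.03560
k=3: b·v=0.346×1.144=0.39582; √(2b)=0.83187; u=(0.39582+14.627)/0.83187=18.05920, w=(0.39582−14.627)/0.83187=-17.10755

0: u=39.73413 w=-41.32466
1: u=46.43917 w=-48.64112
2: u=6.62319 w=-9.03560
3: u=18.05920 w=-17.10755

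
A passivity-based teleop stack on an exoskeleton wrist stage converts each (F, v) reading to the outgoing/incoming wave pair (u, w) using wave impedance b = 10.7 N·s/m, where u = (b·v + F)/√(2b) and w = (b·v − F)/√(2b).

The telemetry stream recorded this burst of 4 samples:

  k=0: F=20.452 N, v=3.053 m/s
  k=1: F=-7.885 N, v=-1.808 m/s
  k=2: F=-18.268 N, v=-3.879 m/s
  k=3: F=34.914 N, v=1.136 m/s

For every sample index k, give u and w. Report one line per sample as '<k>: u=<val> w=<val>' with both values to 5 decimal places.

k=0: b·v=10.7×3.053=32.66710; √(2b)=4.62601; u=(32.66710+20.452)/4.62601=11.48269, w=(32.66710−20.452)/4.62601=2.64052
k=1: b·v=10.7×(-1.808)=-19.34560; √(2b)=4.62601; u=(-19.34560+(-7.885))/4.62601=-5.88641, w=(-19.34560−(-7.885))/4.62601=-2.47742
k=2: b·v=10.7×(-3.879)=-41.50530; √(2b)=4.62601; u=(-41.50530+(-18.268))/4.62601=-12.92113, w=(-41.50530−(-18.268))/4.62601=-5.02318
k=3: b·v=10.7×1.136=12.15520; √(2b)=4.62601; u=(12.15520+34.914)/4.62601=10.17489, w=(12.15520−34.914)/4.62601=-4.91974

0: u=11.48269 w=2.64052
1: u=-5.88641 w=-2.47742
2: u=-12.92113 w=-5.02318
3: u=10.17489 w=-4.91974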